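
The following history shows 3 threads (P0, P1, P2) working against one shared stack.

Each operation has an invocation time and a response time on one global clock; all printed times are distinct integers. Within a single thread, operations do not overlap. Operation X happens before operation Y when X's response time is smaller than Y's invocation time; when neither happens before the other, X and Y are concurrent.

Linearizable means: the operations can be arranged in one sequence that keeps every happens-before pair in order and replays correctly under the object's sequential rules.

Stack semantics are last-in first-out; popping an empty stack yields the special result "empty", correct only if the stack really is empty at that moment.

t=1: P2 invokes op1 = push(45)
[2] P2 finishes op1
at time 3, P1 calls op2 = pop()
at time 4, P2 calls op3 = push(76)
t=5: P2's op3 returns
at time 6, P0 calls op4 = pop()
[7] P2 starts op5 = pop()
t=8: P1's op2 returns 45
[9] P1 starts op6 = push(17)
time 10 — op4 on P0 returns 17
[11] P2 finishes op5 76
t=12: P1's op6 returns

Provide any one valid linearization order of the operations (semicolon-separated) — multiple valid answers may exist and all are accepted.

op1; op2; op3; op5; op6; op4

step 1: op1 push(45) — stack <45>
step 2: op2 pop() → 45 — stack <>
step 3: op3 push(76) — stack <76>
step 4: op5 pop() → 76 — stack <>
step 5: op6 push(17) — stack <17>
step 6: op4 pop() → 17 — stack <>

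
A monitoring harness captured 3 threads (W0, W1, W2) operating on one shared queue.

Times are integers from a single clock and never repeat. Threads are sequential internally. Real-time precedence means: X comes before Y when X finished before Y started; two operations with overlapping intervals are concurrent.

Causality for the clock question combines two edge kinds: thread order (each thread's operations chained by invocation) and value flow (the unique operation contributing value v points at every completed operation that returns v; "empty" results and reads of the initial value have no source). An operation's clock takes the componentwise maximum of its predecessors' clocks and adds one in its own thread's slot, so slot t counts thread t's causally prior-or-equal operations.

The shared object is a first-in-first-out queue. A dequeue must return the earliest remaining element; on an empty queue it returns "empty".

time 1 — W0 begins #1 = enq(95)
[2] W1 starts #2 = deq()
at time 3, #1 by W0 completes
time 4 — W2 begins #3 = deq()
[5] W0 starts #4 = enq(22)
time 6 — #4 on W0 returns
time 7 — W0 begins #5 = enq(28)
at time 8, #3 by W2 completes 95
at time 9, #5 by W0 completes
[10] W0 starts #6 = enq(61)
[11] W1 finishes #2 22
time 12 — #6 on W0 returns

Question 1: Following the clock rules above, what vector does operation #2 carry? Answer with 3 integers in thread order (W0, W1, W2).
Answer: (2, 1, 0)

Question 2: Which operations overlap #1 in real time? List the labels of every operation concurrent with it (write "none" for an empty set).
Answer: #2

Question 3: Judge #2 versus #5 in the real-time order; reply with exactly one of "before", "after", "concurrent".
Answer: concurrent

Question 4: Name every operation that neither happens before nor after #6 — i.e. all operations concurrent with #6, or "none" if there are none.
Answer: #2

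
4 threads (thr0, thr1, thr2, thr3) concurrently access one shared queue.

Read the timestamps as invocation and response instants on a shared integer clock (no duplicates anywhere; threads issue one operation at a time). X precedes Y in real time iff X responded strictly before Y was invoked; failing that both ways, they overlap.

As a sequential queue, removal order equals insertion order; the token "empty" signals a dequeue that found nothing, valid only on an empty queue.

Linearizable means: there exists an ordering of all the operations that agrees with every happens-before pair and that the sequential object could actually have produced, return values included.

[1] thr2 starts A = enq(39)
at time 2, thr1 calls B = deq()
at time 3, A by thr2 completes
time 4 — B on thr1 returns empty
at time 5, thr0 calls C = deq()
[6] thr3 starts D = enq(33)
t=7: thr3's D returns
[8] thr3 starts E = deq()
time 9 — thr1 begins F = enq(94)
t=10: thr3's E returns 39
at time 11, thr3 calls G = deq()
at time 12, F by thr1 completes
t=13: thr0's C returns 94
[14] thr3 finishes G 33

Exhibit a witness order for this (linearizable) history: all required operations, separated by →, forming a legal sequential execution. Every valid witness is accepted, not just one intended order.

B → A → D → E → F → G → C

step 1: B deq() → empty — queue <>
step 2: A enq(39) — queue <39>
step 3: D enq(33) — queue <39,33>
step 4: E deq() → 39 — queue <33>
step 5: F enq(94) — queue <33,94>
step 6: G deq() → 33 — queue <94>
step 7: C deq() → 94 — queue <>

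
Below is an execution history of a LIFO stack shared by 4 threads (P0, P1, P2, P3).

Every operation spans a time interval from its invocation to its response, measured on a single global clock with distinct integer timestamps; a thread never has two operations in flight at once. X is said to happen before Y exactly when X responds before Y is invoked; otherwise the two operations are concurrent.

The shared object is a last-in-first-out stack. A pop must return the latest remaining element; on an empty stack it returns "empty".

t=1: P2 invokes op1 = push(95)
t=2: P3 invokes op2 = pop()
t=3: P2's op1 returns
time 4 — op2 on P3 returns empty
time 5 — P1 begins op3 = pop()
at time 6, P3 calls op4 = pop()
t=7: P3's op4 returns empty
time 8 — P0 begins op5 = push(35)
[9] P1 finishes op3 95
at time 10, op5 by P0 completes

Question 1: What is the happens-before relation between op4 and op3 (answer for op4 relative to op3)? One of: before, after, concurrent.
op4 spans [6,7], op3 spans [5,9]
the intervals overlap in both directions

concurrent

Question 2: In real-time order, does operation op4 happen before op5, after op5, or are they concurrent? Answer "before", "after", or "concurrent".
op4 spans [6,7], op5 spans [8,10]
resp(op4)=7 < inv(op5)=8

before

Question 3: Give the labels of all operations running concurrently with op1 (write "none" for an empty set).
concurrent with op1 ([1,3]): every op whose interval crosses 1..3
op2 [2,4]: concurrent
op3 [5,9]: after
op4 [6,7]: after
op5 [8,10]: after

op2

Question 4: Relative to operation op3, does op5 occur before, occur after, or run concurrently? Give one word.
op5 spans [8,10], op3 spans [5,9]
the intervals overlap in both directions

concurrent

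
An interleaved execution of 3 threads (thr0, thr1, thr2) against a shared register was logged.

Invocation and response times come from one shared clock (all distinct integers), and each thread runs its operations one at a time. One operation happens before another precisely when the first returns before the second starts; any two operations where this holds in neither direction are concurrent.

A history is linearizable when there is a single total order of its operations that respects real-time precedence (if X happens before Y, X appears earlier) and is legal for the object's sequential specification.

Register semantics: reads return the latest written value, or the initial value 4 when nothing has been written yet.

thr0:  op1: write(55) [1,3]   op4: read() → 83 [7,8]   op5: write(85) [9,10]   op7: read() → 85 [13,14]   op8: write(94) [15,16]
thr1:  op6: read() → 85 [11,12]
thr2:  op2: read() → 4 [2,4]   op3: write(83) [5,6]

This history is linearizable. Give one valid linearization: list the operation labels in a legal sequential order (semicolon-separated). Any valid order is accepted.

after step 1 (op2 read() → 4): value 4
after step 2 (op1 write(55)): value 55
after step 3 (op3 write(83)): value 83
after step 4 (op4 read() → 83): value 83
after step 5 (op5 write(85)): value 85
after step 6 (op6 read() → 85): value 85
after step 7 (op7 read() → 85): value 85
after step 8 (op8 write(94)): value 94

op2; op1; op3; op4; op5; op6; op7; op8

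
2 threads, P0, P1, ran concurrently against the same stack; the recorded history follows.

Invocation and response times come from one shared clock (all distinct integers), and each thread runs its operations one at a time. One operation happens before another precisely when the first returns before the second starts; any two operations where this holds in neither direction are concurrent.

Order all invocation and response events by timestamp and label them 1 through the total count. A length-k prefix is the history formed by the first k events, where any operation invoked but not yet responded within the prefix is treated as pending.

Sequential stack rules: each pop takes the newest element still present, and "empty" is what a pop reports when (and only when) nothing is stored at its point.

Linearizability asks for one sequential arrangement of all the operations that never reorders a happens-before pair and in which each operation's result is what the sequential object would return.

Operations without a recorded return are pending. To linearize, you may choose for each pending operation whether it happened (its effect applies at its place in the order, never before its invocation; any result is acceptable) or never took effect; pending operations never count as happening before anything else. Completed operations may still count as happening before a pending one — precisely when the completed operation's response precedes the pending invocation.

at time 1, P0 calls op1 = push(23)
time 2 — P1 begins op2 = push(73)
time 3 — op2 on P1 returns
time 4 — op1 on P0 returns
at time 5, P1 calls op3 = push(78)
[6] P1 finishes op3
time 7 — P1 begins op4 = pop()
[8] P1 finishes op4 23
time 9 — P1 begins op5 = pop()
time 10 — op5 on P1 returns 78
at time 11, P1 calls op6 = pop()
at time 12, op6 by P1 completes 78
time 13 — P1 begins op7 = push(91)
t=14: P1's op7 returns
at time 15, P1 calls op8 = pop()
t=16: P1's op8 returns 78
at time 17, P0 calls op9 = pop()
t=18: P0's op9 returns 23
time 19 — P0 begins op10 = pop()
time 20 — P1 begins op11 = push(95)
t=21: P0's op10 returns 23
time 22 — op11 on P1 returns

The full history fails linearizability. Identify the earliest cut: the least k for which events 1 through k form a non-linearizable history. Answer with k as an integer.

events 1..7 are linearizable; a witness order is op1, op2, op3:
after step 1 (op1 push(23)): stack <23>
after step 2 (op2 push(73)): stack <23,73>
after step 3 (op3 push(78)): stack <23,73,78>
at event 8 (op4's time-8 response) nothing linearizes any more
sample order op1, op2, op3, op4 stalls at step 4 — op4 pop() → 23 has no legal effect
sample order op2, op1, op3, op4 stalls at step 4 — op4 pop() → 23 has no legal effect

8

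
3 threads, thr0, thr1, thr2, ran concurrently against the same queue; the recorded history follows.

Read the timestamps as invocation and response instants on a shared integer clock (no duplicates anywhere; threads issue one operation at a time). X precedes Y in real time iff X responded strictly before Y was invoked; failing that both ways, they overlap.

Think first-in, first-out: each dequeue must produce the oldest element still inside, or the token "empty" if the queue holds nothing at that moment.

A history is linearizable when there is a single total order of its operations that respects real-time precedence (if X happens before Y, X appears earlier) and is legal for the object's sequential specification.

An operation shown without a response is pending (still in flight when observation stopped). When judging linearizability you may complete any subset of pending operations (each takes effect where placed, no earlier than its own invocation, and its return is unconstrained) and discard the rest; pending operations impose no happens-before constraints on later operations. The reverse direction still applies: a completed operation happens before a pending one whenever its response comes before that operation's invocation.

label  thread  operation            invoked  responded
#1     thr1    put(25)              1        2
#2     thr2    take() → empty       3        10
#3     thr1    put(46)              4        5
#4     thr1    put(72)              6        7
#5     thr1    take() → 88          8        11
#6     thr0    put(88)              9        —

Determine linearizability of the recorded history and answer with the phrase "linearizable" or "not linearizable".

events 1..9 are fine; event 10 — the response of #2 at time 10 — makes the prefix non-linearizable
no legal order exists: 3 real-time-consistent candidates over 4 completed queue operations, all rejected
completion choices over the 2 pending operations (#5, #6) were checked; none helps
e.g. #1, #2, #3, #4 (pending dropped): illegal at step 2, since #2 take() → empty cannot apply there
e.g. #1, #3, #2, #4 (pending dropped): illegal at step 3, since #2 take() → empty cannot apply there

not linearizable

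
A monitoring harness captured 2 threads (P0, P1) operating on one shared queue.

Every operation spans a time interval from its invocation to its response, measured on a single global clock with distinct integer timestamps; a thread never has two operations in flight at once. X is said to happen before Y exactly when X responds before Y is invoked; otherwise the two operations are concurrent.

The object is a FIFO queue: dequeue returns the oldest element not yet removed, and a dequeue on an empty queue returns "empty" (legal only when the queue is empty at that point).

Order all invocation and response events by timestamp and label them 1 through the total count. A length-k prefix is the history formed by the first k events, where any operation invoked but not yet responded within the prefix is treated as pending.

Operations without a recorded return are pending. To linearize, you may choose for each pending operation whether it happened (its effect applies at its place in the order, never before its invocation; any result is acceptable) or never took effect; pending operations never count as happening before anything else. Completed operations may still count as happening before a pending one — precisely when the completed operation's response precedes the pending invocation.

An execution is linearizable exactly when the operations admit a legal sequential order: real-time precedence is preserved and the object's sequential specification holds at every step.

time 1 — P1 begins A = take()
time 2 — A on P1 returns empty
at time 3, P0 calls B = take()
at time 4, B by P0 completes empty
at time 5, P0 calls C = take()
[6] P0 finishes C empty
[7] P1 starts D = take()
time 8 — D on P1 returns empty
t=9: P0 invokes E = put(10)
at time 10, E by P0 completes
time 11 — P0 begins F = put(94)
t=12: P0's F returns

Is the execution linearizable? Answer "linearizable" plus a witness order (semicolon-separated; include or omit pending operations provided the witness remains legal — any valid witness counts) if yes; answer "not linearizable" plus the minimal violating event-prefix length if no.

after step 1 (A take() → empty): queue <>
after step 2 (B take() → empty): queue <>
after step 3 (C take() → empty): queue <>
after step 4 (D take() → empty): queue <>
after step 5 (E put(10)): queue <10>
after step 6 (F put(94)): queue <10,94>

linearizable — witness: A; B; C; D; E; F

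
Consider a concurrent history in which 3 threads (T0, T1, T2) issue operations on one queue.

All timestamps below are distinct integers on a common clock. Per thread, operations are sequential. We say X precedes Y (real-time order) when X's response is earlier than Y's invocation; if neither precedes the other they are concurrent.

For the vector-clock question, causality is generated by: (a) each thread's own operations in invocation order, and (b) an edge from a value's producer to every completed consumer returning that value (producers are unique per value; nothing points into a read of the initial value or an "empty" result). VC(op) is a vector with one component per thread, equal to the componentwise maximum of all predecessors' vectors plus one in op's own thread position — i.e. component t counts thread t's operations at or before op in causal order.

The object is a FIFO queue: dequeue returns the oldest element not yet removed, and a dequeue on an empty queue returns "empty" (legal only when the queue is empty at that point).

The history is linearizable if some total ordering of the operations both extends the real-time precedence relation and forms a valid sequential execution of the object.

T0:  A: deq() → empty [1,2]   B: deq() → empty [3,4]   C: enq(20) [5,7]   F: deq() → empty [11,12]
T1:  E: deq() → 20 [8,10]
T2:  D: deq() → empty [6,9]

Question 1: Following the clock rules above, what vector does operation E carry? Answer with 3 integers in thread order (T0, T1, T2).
Answer: (3, 1, 0)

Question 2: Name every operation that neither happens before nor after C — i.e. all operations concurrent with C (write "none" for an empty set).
Answer: D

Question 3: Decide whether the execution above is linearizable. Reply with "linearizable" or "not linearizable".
witness order: A, B, C, E, D, F
step 1: A deq() → empty — queue <>
step 2: B deq() → empty — queue <>
step 3: C enq(20) — queue <20>
step 4: E deq() → 20 — queue <>
step 5: D deq() → empty — queue <>
step 6: F deq() → empty — queue <>

linearizable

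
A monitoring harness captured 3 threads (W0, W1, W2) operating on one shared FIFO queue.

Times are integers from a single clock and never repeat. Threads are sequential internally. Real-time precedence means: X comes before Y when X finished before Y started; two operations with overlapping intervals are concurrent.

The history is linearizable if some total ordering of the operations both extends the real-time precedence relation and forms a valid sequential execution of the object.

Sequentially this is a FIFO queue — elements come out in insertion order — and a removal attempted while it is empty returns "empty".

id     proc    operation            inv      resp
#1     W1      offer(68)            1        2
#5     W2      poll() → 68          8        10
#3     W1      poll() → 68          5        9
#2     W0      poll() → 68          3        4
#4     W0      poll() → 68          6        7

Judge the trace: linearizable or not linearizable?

not linearizable

cut after 6 events: linearizable; cut after 7 events (#4 responds, time 7): not linearizable
the completed operations (3 total) allow one real-time order; the FIFO queue replay rejects it
every completion of the 1 pending operation (#3) was checked; none linearizes
for example #1, #2, #4 (pending dropped) fails at step 3: #4 poll() → 68 is not legal there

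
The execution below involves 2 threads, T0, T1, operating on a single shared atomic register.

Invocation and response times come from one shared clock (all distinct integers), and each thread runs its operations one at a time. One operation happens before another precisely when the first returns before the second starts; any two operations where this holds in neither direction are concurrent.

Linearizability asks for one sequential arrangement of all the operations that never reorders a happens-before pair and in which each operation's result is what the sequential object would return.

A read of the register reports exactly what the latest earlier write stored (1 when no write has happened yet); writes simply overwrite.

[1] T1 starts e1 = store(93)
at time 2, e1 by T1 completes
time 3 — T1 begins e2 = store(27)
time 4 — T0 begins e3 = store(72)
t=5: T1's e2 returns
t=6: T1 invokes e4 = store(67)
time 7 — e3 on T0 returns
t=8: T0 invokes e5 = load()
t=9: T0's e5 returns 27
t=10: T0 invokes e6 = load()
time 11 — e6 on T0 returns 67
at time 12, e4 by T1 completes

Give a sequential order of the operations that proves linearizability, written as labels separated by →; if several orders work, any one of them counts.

e1 → e3 → e2 → e5 → e4 → e6

step 1: e1 store(93) — value 93
step 2: e3 store(72) — value 72
step 3: e2 store(27) — value 27
step 4: e5 load() → 27 — value 27
step 5: e4 store(67) — value 67
step 6: e6 load() → 67 — value 67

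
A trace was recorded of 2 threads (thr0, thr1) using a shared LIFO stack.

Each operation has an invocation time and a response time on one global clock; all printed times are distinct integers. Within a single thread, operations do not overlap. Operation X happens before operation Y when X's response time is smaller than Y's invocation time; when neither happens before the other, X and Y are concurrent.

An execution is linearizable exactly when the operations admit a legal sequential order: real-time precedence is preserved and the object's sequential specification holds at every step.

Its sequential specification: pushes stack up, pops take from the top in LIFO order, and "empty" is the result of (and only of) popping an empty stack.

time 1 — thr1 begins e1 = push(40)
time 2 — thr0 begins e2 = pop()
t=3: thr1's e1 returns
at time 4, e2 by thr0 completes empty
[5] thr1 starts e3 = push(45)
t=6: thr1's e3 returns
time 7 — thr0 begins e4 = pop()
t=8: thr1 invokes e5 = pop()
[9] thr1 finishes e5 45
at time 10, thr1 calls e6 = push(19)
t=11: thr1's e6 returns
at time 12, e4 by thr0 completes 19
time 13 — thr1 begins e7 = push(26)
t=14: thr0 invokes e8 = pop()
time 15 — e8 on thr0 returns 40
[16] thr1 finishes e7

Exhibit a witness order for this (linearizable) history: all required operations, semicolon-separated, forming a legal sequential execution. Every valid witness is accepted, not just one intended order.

1. e2 pop() → empty, leaving stack <>
2. e1 push(40), leaving stack <40>
3. e3 push(45), leaving stack <40,45>
4. e5 pop() → 45, leaving stack <40>
5. e6 push(19), leaving stack <40,19>
6. e4 pop() → 19, leaving stack <40>
7. e8 pop() → 40, leaving stack <>
8. e7 push(26), leaving stack <26>

e2; e1; e3; e5; e6; e4; e8; e7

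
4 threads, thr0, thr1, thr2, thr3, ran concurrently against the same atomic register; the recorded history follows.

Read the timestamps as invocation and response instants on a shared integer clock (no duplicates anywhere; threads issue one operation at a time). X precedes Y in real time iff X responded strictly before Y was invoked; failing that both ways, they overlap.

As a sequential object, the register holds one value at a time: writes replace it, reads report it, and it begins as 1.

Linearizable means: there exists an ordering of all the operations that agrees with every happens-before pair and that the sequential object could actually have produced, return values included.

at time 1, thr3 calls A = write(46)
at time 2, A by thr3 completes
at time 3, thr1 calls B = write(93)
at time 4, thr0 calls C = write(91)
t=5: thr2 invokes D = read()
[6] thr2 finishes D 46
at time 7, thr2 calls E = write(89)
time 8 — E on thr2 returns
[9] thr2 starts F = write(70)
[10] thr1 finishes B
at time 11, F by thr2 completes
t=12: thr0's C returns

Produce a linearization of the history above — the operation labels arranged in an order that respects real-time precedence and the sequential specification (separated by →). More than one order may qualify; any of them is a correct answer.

A → D → B → C → E → F

after step 1 (A write(46)): value 46
after step 2 (D read() → 46): value 46
after step 3 (B write(93)): value 93
after step 4 (C write(91)): value 91
after step 5 (E write(89)): value 89
after step 6 (F write(70)): value 70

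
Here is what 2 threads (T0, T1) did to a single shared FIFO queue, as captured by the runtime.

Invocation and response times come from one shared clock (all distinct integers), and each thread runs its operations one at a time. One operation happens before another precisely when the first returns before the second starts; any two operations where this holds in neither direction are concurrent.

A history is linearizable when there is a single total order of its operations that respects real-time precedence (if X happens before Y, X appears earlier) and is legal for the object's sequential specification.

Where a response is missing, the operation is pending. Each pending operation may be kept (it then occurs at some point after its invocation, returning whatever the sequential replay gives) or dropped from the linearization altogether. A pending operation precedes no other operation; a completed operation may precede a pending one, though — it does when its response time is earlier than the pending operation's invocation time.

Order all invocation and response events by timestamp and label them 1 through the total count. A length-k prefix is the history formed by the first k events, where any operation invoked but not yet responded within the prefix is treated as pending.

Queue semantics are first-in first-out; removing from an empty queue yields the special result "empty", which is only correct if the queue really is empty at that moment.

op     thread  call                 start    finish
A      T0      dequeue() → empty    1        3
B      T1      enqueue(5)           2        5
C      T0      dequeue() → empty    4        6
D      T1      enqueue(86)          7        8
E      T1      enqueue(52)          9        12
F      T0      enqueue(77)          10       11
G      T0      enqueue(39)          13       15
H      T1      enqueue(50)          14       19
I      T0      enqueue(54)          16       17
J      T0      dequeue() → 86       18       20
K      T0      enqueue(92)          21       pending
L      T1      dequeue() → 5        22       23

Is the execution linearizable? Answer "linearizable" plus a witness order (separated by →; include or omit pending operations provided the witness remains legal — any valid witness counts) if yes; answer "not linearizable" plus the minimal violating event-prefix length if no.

prefix check: 1..19 passes, 1..20 fails once J's time-20 response joins
every one of the 24 real-time-consistent orders over 10 completed FIFO queue ops fails the sequential spec
sample order A, B, C, D, E, F, G, H, I, J stalls at step 3 — C dequeue() → empty has no legal effect
sample order A, B, C, D, E, F, G, I, H, J stalls at step 3 — C dequeue() → empty has no legal effect

not linearizable — minimal violating prefix: 20 events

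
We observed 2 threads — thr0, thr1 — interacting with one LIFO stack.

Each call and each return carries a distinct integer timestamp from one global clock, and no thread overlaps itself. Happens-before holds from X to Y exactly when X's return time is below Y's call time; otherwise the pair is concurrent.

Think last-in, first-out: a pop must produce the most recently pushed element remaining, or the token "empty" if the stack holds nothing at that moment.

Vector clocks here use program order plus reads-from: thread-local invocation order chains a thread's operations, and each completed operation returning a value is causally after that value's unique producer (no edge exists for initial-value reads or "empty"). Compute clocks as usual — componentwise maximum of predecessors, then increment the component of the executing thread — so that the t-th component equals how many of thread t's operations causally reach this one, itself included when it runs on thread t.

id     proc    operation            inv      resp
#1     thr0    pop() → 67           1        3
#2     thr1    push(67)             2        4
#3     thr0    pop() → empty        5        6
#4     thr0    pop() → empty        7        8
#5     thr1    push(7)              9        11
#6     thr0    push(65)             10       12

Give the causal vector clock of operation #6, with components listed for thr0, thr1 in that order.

no predecessors for #2 (invoked 2): thr1 increments from zero → (0, 1)
merge at #5 (invoked 9): VC(#2)=(0, 1), own-thread bump on thr1 → (0, 2)
merge at #1 (invoked 1): VC(#2)=(0, 1), own-thread bump on thr0 → (1, 1)
merge at #3 (invoked 5): VC(#1)=(1, 1), own-thread bump on thr0 → (2, 1)
merge at #4 (invoked 7): VC(#3)=(2, 1), own-thread bump on thr0 → (3, 1)
merge at #6 (invoked 10): VC(#4)=(3, 1), own-thread bump on thr0 → (4, 1)
target: VC(#6) = (4, 1)

(4, 1)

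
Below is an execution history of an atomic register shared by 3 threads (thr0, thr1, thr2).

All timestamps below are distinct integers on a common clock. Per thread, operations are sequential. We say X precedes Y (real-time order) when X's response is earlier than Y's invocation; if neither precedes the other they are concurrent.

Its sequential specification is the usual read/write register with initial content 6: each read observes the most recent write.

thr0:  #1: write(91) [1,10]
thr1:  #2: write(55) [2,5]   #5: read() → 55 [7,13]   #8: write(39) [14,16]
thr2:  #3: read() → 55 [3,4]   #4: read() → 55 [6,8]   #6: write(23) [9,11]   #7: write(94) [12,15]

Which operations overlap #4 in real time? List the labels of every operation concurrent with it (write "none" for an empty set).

#4 runs from 6 to 8; window-overlapping ops are concurrent
#1 [1,10]: concurrent
#2 [2,5]: before
#3 [3,4]: before
#5 [7,13]: concurrent
#6 [9,11]: after
#7 [12,15]: after
#8 [14,16]: after

#1, #5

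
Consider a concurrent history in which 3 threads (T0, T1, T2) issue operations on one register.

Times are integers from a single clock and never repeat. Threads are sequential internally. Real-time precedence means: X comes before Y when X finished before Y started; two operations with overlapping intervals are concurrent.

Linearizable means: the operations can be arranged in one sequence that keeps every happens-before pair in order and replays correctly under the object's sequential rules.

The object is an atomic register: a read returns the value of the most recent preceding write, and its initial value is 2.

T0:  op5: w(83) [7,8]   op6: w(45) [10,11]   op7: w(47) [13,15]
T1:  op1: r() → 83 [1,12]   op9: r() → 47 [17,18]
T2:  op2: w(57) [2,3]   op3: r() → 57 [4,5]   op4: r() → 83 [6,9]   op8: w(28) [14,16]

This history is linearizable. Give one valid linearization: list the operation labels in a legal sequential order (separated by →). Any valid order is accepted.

after step 1 (op2 w(57)): value 57
after step 2 (op3 r() → 57): value 57
after step 3 (op5 w(83)): value 83
after step 4 (op1 r() → 83): value 83
after step 5 (op4 r() → 83): value 83
after step 6 (op6 w(45)): value 45
after step 7 (op8 w(28)): value 28
after step 8 (op7 w(47)): value 47
after step 9 (op9 r() → 47): value 47

op2 → op3 → op5 → op1 → op4 → op6 → op8 → op7 → op9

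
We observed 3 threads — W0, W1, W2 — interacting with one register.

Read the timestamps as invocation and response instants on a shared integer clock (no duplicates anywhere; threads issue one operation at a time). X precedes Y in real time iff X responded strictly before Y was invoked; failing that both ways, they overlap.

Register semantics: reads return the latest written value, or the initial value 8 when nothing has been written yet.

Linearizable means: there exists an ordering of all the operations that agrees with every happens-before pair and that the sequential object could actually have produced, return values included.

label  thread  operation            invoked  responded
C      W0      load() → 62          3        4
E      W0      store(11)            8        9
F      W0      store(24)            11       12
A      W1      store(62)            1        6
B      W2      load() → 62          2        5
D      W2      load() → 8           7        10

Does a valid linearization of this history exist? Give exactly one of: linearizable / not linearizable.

the violation lands at event 10, D's response at time 10: events 1..9 linearize, events 1..10 do not
checked exhaustively: 12 real-time-consistent orders of 5 completed operations, zero legal register replays
e.g. A, B, C, D, E: illegal at step 4, since D load() → 8 cannot apply there
e.g. A, B, C, E, D: illegal at step 5, since D load() → 8 cannot apply there

not linearizable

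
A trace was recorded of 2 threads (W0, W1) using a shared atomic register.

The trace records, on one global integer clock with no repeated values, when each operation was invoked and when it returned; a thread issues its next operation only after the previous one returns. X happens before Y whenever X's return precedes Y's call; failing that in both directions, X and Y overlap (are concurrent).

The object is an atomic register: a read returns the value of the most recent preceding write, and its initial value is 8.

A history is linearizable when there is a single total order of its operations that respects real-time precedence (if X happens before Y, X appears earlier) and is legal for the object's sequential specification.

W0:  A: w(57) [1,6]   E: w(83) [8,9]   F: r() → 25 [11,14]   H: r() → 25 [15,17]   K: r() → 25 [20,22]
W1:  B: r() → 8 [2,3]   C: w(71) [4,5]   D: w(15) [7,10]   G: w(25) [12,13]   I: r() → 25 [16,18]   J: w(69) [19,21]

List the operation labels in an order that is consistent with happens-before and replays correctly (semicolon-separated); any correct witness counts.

step 1: B r() → 8 — value 8
step 2: A w(57) — value 57
step 3: C w(71) — value 71
step 4: D w(15) — value 15
step 5: E w(83) — value 83
step 6: G w(25) — value 25
step 7: F r() → 25 — value 25
step 8: H r() → 25 — value 25
step 9: I r() → 25 — value 25
step 10: K r() → 25 — value 25
step 11: J w(69) — value 69

B; A; C; D; E; G; F; H; I; K; J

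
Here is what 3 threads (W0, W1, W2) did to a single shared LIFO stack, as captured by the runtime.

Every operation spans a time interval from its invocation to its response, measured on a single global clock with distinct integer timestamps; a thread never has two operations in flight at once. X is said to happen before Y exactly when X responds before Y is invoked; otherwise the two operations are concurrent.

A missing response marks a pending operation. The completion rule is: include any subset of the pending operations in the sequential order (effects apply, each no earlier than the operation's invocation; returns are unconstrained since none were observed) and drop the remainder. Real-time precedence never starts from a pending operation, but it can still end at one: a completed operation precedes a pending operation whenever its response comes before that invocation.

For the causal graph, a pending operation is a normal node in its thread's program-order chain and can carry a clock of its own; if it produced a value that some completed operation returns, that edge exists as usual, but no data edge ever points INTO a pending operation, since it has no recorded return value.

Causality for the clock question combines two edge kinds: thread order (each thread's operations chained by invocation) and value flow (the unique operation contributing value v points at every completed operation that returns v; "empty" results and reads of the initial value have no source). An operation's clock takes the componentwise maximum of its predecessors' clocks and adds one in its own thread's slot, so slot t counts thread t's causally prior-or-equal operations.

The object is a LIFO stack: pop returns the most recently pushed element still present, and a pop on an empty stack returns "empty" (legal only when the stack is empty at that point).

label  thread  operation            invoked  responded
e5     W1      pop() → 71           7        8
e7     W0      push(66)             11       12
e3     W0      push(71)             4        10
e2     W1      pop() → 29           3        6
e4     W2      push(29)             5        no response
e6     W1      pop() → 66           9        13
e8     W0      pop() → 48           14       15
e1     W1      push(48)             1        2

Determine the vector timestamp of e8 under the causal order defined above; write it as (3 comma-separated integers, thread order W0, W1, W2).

(3, 1, 0)

VC(e4, invoked at 5): no causal predecessors; +1 on W2 → (0, 0, 1)
VC(e1, invoked at 1): no causal predecessors; +1 on W1 → (0, 1, 0)
VC(e3, invoked at 4): no causal predecessors; +1 on W0 → (1, 0, 0)
e7, invoked 11, takes VC(e3)=(1, 0, 0) under max, adds 1 for W0 → (2, 0, 0)
e2, invoked 3, takes VC(e1)=(0, 1, 0), VC(e4)=(0, 0, 1) under max, adds 1 for W1 → (0, 2, 1)
e8, invoked 14, takes VC(e1)=(0, 1, 0), VC(e7)=(2, 0, 0) under max, adds 1 for W0 → (3, 1, 0)
e5, invoked 7, takes VC(e2)=(0, 2, 1), VC(e3)=(1, 0, 0) under max, adds 1 for W1 → (1, 3, 1)
e6, invoked 9, takes VC(e5)=(1, 3, 1), VC(e7)=(2, 0, 0) under max, adds 1 for W1 → (2, 4, 1)
target: VC(e8) = (3, 1, 0)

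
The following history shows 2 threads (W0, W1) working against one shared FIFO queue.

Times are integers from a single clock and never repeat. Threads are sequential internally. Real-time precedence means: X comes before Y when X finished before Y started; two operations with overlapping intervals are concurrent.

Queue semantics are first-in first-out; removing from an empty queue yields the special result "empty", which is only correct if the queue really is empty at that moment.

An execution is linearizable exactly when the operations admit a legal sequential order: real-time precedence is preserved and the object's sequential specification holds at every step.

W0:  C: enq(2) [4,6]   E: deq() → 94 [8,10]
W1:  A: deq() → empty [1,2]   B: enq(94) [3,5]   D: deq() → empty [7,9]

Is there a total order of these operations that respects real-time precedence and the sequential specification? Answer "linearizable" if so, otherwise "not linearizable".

not linearizable

events 1..8 are fine; event 9 — the response of D at time 9 — makes the prefix non-linearizable
real-time-consistent orders of the 4 completed operations: 2 — all fail the FIFO queue replay
including or dropping the 1 pending operation (E) in any combination fails
take A, B, C, D (pending dropped): step 4 already fails, because D deq() → empty cannot occur there
take A, C, B, D (pending dropped): step 4 already fails, because D deq() → empty cannot occur there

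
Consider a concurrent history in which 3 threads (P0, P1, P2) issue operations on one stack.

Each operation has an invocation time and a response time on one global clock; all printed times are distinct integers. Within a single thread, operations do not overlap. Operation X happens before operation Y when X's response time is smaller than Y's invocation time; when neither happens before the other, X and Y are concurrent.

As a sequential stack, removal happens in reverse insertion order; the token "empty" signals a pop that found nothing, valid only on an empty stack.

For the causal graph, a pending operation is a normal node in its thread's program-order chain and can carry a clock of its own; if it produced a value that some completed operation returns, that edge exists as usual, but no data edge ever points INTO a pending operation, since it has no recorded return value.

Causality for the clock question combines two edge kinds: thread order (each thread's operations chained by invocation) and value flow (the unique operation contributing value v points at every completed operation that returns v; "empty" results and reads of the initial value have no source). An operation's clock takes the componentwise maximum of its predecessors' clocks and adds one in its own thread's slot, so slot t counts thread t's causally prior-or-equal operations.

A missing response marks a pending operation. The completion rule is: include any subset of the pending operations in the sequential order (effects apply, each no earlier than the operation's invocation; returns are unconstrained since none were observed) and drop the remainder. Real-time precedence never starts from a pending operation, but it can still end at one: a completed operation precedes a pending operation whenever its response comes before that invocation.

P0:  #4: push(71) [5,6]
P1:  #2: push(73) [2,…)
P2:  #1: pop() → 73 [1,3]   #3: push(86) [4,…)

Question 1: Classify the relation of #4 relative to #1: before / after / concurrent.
after

#4 spans [5,6], #1 spans [1,3]
resp(#1)=3 < inv(#4)=5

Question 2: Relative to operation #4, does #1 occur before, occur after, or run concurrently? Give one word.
before

#1 spans [1,3], #4 spans [5,6]
resp(#1)=3 < inv(#4)=5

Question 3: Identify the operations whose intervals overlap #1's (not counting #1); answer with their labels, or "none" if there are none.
#2

#1 spans [1,3]: anything still running between times 1 and 3 counts as concurrent
#2 [2,…): concurrent
#3 [4,…): after
#4 [5,6]: after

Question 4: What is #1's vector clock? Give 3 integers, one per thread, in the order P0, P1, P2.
(0, 1, 1)

#2 (invocation 2): nothing precedes it; P1's component alone gives (0, 1, 0)
#4 (invocation 5): nothing precedes it; P0's component alone gives (1, 0, 0)
#1, invoked 1, takes VC(#2)=(0, 1, 0) under max, adds 1 for P2 → (0, 1, 1)
#3, invoked 4, takes VC(#1)=(0, 1, 1) under max, adds 1 for P2 → (0, 1, 2)
target: VC(#1) = (0, 1, 1)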